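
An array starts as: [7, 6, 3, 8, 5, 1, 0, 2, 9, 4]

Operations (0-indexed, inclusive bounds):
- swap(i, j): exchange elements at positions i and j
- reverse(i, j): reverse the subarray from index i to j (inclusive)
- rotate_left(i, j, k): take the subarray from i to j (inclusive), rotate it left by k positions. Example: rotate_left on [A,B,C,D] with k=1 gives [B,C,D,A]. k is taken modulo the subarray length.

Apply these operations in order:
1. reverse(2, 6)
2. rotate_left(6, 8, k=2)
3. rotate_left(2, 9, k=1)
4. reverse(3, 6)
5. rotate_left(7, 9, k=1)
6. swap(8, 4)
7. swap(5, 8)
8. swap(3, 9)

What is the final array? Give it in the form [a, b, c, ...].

Answer: [7, 6, 1, 2, 0, 9, 5, 4, 8, 3]

Derivation:
After 1 (reverse(2, 6)): [7, 6, 0, 1, 5, 8, 3, 2, 9, 4]
After 2 (rotate_left(6, 8, k=2)): [7, 6, 0, 1, 5, 8, 9, 3, 2, 4]
After 3 (rotate_left(2, 9, k=1)): [7, 6, 1, 5, 8, 9, 3, 2, 4, 0]
After 4 (reverse(3, 6)): [7, 6, 1, 3, 9, 8, 5, 2, 4, 0]
After 5 (rotate_left(7, 9, k=1)): [7, 6, 1, 3, 9, 8, 5, 4, 0, 2]
After 6 (swap(8, 4)): [7, 6, 1, 3, 0, 8, 5, 4, 9, 2]
After 7 (swap(5, 8)): [7, 6, 1, 3, 0, 9, 5, 4, 8, 2]
After 8 (swap(3, 9)): [7, 6, 1, 2, 0, 9, 5, 4, 8, 3]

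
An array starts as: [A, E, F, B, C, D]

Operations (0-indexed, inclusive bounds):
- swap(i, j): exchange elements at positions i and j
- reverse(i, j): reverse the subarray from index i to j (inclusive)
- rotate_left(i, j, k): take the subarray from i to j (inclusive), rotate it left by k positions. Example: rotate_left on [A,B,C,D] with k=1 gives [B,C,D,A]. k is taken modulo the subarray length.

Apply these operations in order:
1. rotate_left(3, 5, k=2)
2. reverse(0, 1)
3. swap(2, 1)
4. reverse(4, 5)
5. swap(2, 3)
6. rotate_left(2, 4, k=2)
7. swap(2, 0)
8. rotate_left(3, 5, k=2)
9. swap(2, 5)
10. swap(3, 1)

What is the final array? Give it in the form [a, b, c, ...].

After 1 (rotate_left(3, 5, k=2)): [A, E, F, D, B, C]
After 2 (reverse(0, 1)): [E, A, F, D, B, C]
After 3 (swap(2, 1)): [E, F, A, D, B, C]
After 4 (reverse(4, 5)): [E, F, A, D, C, B]
After 5 (swap(2, 3)): [E, F, D, A, C, B]
After 6 (rotate_left(2, 4, k=2)): [E, F, C, D, A, B]
After 7 (swap(2, 0)): [C, F, E, D, A, B]
After 8 (rotate_left(3, 5, k=2)): [C, F, E, B, D, A]
After 9 (swap(2, 5)): [C, F, A, B, D, E]
After 10 (swap(3, 1)): [C, B, A, F, D, E]

Answer: [C, B, A, F, D, E]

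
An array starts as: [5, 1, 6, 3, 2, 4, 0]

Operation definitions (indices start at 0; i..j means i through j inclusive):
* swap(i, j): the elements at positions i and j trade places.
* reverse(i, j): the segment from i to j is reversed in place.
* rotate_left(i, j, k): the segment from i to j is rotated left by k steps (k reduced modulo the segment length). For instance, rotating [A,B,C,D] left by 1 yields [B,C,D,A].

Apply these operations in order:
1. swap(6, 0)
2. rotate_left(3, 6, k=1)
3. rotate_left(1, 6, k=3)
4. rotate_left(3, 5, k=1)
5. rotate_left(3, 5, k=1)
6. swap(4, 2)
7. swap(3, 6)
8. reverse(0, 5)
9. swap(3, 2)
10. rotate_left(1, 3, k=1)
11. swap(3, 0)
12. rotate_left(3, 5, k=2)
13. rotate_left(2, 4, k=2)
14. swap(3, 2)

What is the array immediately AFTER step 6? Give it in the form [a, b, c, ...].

Answer: [0, 4, 3, 6, 5, 1, 2]

Derivation:
After 1 (swap(6, 0)): [0, 1, 6, 3, 2, 4, 5]
After 2 (rotate_left(3, 6, k=1)): [0, 1, 6, 2, 4, 5, 3]
After 3 (rotate_left(1, 6, k=3)): [0, 4, 5, 3, 1, 6, 2]
After 4 (rotate_left(3, 5, k=1)): [0, 4, 5, 1, 6, 3, 2]
After 5 (rotate_left(3, 5, k=1)): [0, 4, 5, 6, 3, 1, 2]
After 6 (swap(4, 2)): [0, 4, 3, 6, 5, 1, 2]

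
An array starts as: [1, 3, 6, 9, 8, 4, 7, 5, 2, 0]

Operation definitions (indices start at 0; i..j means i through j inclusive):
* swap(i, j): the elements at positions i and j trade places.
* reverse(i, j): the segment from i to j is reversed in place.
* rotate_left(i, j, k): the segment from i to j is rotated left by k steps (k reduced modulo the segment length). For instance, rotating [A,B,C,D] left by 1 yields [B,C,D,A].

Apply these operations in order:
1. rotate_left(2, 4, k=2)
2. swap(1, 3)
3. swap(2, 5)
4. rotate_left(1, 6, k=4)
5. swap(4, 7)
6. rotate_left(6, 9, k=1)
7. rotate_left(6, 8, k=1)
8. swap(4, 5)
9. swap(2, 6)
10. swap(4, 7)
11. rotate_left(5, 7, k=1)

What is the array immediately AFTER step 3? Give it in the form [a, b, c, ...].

After 1 (rotate_left(2, 4, k=2)): [1, 3, 8, 6, 9, 4, 7, 5, 2, 0]
After 2 (swap(1, 3)): [1, 6, 8, 3, 9, 4, 7, 5, 2, 0]
After 3 (swap(2, 5)): [1, 6, 4, 3, 9, 8, 7, 5, 2, 0]

Answer: [1, 6, 4, 3, 9, 8, 7, 5, 2, 0]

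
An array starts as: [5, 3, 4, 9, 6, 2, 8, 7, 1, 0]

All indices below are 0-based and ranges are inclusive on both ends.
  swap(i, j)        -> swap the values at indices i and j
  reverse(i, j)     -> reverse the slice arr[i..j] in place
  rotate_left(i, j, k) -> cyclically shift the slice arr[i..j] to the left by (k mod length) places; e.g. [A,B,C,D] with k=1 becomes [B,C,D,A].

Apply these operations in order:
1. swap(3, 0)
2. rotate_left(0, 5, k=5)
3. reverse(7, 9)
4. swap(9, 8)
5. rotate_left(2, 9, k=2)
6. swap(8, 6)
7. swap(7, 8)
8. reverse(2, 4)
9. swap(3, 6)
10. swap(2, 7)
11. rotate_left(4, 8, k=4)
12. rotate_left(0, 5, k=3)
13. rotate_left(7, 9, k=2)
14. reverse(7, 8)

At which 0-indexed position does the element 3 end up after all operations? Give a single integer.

After 1 (swap(3, 0)): [9, 3, 4, 5, 6, 2, 8, 7, 1, 0]
After 2 (rotate_left(0, 5, k=5)): [2, 9, 3, 4, 5, 6, 8, 7, 1, 0]
After 3 (reverse(7, 9)): [2, 9, 3, 4, 5, 6, 8, 0, 1, 7]
After 4 (swap(9, 8)): [2, 9, 3, 4, 5, 6, 8, 0, 7, 1]
After 5 (rotate_left(2, 9, k=2)): [2, 9, 5, 6, 8, 0, 7, 1, 3, 4]
After 6 (swap(8, 6)): [2, 9, 5, 6, 8, 0, 3, 1, 7, 4]
After 7 (swap(7, 8)): [2, 9, 5, 6, 8, 0, 3, 7, 1, 4]
After 8 (reverse(2, 4)): [2, 9, 8, 6, 5, 0, 3, 7, 1, 4]
After 9 (swap(3, 6)): [2, 9, 8, 3, 5, 0, 6, 7, 1, 4]
After 10 (swap(2, 7)): [2, 9, 7, 3, 5, 0, 6, 8, 1, 4]
After 11 (rotate_left(4, 8, k=4)): [2, 9, 7, 3, 1, 5, 0, 6, 8, 4]
After 12 (rotate_left(0, 5, k=3)): [3, 1, 5, 2, 9, 7, 0, 6, 8, 4]
After 13 (rotate_left(7, 9, k=2)): [3, 1, 5, 2, 9, 7, 0, 4, 6, 8]
After 14 (reverse(7, 8)): [3, 1, 5, 2, 9, 7, 0, 6, 4, 8]

Answer: 0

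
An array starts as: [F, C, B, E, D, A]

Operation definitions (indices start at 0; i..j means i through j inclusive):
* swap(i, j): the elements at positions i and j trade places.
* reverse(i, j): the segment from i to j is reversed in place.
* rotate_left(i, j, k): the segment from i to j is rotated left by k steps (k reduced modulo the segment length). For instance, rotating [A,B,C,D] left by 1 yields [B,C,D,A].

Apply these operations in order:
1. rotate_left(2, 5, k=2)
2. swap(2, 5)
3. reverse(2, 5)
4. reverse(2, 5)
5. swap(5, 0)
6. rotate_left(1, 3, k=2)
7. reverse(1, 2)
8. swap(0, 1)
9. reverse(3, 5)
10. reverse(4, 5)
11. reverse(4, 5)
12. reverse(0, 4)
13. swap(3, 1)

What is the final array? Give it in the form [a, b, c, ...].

Answer: [B, D, A, F, C, E]

Derivation:
After 1 (rotate_left(2, 5, k=2)): [F, C, D, A, B, E]
After 2 (swap(2, 5)): [F, C, E, A, B, D]
After 3 (reverse(2, 5)): [F, C, D, B, A, E]
After 4 (reverse(2, 5)): [F, C, E, A, B, D]
After 5 (swap(5, 0)): [D, C, E, A, B, F]
After 6 (rotate_left(1, 3, k=2)): [D, A, C, E, B, F]
After 7 (reverse(1, 2)): [D, C, A, E, B, F]
After 8 (swap(0, 1)): [C, D, A, E, B, F]
After 9 (reverse(3, 5)): [C, D, A, F, B, E]
After 10 (reverse(4, 5)): [C, D, A, F, E, B]
After 11 (reverse(4, 5)): [C, D, A, F, B, E]
After 12 (reverse(0, 4)): [B, F, A, D, C, E]
After 13 (swap(3, 1)): [B, D, A, F, C, E]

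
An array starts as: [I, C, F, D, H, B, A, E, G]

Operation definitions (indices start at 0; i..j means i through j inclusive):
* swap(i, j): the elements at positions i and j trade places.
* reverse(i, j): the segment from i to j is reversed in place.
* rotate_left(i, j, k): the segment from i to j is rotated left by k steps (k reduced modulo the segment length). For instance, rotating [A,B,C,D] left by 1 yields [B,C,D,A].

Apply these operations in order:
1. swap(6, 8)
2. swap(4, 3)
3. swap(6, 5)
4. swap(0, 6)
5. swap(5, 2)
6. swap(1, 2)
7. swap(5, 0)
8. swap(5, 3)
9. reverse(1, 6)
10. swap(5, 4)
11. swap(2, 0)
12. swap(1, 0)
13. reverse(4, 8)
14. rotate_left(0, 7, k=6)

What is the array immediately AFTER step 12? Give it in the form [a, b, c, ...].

Answer: [I, H, F, D, C, B, G, E, A]

Derivation:
After 1 (swap(6, 8)): [I, C, F, D, H, B, G, E, A]
After 2 (swap(4, 3)): [I, C, F, H, D, B, G, E, A]
After 3 (swap(6, 5)): [I, C, F, H, D, G, B, E, A]
After 4 (swap(0, 6)): [B, C, F, H, D, G, I, E, A]
After 5 (swap(5, 2)): [B, C, G, H, D, F, I, E, A]
After 6 (swap(1, 2)): [B, G, C, H, D, F, I, E, A]
After 7 (swap(5, 0)): [F, G, C, H, D, B, I, E, A]
After 8 (swap(5, 3)): [F, G, C, B, D, H, I, E, A]
After 9 (reverse(1, 6)): [F, I, H, D, B, C, G, E, A]
After 10 (swap(5, 4)): [F, I, H, D, C, B, G, E, A]
After 11 (swap(2, 0)): [H, I, F, D, C, B, G, E, A]
After 12 (swap(1, 0)): [I, H, F, D, C, B, G, E, A]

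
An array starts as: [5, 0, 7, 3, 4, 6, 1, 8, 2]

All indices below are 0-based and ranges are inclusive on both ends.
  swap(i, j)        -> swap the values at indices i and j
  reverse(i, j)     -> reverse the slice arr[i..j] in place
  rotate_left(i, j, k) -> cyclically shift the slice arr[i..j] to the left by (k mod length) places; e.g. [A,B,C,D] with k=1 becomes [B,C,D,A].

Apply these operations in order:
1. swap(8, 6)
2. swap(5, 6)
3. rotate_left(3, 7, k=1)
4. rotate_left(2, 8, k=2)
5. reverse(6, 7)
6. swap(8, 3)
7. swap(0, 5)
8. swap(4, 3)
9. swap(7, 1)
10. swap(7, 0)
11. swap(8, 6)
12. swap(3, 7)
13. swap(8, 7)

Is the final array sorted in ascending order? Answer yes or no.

Answer: yes

Derivation:
After 1 (swap(8, 6)): [5, 0, 7, 3, 4, 6, 2, 8, 1]
After 2 (swap(5, 6)): [5, 0, 7, 3, 4, 2, 6, 8, 1]
After 3 (rotate_left(3, 7, k=1)): [5, 0, 7, 4, 2, 6, 8, 3, 1]
After 4 (rotate_left(2, 8, k=2)): [5, 0, 2, 6, 8, 3, 1, 7, 4]
After 5 (reverse(6, 7)): [5, 0, 2, 6, 8, 3, 7, 1, 4]
After 6 (swap(8, 3)): [5, 0, 2, 4, 8, 3, 7, 1, 6]
After 7 (swap(0, 5)): [3, 0, 2, 4, 8, 5, 7, 1, 6]
After 8 (swap(4, 3)): [3, 0, 2, 8, 4, 5, 7, 1, 6]
After 9 (swap(7, 1)): [3, 1, 2, 8, 4, 5, 7, 0, 6]
After 10 (swap(7, 0)): [0, 1, 2, 8, 4, 5, 7, 3, 6]
After 11 (swap(8, 6)): [0, 1, 2, 8, 4, 5, 6, 3, 7]
After 12 (swap(3, 7)): [0, 1, 2, 3, 4, 5, 6, 8, 7]
After 13 (swap(8, 7)): [0, 1, 2, 3, 4, 5, 6, 7, 8]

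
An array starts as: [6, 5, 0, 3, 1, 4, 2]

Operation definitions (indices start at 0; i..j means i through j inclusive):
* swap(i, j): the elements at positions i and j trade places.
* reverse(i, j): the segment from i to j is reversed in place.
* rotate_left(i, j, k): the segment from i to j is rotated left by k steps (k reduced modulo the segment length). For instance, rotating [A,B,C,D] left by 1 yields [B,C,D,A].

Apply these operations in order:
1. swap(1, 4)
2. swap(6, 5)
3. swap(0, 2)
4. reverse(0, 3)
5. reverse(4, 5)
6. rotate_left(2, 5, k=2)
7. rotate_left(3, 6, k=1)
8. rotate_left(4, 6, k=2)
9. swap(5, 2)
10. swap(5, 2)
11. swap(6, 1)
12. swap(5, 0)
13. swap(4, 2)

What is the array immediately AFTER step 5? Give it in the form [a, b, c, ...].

After 1 (swap(1, 4)): [6, 1, 0, 3, 5, 4, 2]
After 2 (swap(6, 5)): [6, 1, 0, 3, 5, 2, 4]
After 3 (swap(0, 2)): [0, 1, 6, 3, 5, 2, 4]
After 4 (reverse(0, 3)): [3, 6, 1, 0, 5, 2, 4]
After 5 (reverse(4, 5)): [3, 6, 1, 0, 2, 5, 4]

Answer: [3, 6, 1, 0, 2, 5, 4]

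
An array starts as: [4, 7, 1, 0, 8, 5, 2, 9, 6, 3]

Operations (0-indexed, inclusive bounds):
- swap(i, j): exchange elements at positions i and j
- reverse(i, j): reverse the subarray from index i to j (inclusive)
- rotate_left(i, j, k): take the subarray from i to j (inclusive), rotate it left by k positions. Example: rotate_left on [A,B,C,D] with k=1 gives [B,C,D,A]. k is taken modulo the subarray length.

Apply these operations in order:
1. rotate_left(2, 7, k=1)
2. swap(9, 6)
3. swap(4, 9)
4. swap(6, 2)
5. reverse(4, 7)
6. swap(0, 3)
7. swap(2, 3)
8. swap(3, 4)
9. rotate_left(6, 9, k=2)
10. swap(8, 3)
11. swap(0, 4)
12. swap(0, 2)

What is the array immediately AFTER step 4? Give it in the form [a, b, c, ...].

After 1 (rotate_left(2, 7, k=1)): [4, 7, 0, 8, 5, 2, 9, 1, 6, 3]
After 2 (swap(9, 6)): [4, 7, 0, 8, 5, 2, 3, 1, 6, 9]
After 3 (swap(4, 9)): [4, 7, 0, 8, 9, 2, 3, 1, 6, 5]
After 4 (swap(6, 2)): [4, 7, 3, 8, 9, 2, 0, 1, 6, 5]

Answer: [4, 7, 3, 8, 9, 2, 0, 1, 6, 5]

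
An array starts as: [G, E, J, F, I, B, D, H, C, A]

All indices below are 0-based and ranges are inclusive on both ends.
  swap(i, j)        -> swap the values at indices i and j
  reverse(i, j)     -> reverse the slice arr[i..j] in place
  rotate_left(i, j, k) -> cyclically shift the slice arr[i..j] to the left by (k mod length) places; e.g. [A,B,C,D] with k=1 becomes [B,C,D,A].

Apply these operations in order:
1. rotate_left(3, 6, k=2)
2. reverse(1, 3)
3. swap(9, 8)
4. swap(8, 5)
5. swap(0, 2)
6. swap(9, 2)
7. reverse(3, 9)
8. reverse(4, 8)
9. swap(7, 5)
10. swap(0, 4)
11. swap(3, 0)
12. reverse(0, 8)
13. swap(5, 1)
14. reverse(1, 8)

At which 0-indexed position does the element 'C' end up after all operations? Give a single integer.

Answer: 3

Derivation:
After 1 (rotate_left(3, 6, k=2)): [G, E, J, B, D, F, I, H, C, A]
After 2 (reverse(1, 3)): [G, B, J, E, D, F, I, H, C, A]
After 3 (swap(9, 8)): [G, B, J, E, D, F, I, H, A, C]
After 4 (swap(8, 5)): [G, B, J, E, D, A, I, H, F, C]
After 5 (swap(0, 2)): [J, B, G, E, D, A, I, H, F, C]
After 6 (swap(9, 2)): [J, B, C, E, D, A, I, H, F, G]
After 7 (reverse(3, 9)): [J, B, C, G, F, H, I, A, D, E]
After 8 (reverse(4, 8)): [J, B, C, G, D, A, I, H, F, E]
After 9 (swap(7, 5)): [J, B, C, G, D, H, I, A, F, E]
After 10 (swap(0, 4)): [D, B, C, G, J, H, I, A, F, E]
After 11 (swap(3, 0)): [G, B, C, D, J, H, I, A, F, E]
After 12 (reverse(0, 8)): [F, A, I, H, J, D, C, B, G, E]
After 13 (swap(5, 1)): [F, D, I, H, J, A, C, B, G, E]
After 14 (reverse(1, 8)): [F, G, B, C, A, J, H, I, D, E]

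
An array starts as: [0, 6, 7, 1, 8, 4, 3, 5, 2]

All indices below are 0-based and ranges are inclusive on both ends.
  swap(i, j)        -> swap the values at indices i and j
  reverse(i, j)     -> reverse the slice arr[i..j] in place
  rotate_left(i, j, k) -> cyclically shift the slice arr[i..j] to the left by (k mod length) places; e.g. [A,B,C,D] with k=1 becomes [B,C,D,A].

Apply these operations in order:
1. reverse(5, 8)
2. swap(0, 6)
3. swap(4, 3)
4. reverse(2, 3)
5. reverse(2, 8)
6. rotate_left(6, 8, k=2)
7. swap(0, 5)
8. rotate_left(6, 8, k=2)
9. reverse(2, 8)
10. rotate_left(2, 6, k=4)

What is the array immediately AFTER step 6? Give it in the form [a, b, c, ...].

After 1 (reverse(5, 8)): [0, 6, 7, 1, 8, 2, 5, 3, 4]
After 2 (swap(0, 6)): [5, 6, 7, 1, 8, 2, 0, 3, 4]
After 3 (swap(4, 3)): [5, 6, 7, 8, 1, 2, 0, 3, 4]
After 4 (reverse(2, 3)): [5, 6, 8, 7, 1, 2, 0, 3, 4]
After 5 (reverse(2, 8)): [5, 6, 4, 3, 0, 2, 1, 7, 8]
After 6 (rotate_left(6, 8, k=2)): [5, 6, 4, 3, 0, 2, 8, 1, 7]

Answer: [5, 6, 4, 3, 0, 2, 8, 1, 7]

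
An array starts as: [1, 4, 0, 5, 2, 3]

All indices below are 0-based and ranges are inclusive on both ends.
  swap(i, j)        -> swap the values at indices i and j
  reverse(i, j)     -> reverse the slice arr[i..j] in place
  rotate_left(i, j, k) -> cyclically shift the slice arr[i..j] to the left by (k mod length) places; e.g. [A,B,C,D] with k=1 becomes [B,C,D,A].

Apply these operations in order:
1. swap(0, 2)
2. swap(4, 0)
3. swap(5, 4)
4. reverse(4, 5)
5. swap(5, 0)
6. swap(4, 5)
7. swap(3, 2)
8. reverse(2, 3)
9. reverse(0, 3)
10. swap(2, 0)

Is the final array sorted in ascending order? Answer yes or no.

After 1 (swap(0, 2)): [0, 4, 1, 5, 2, 3]
After 2 (swap(4, 0)): [2, 4, 1, 5, 0, 3]
After 3 (swap(5, 4)): [2, 4, 1, 5, 3, 0]
After 4 (reverse(4, 5)): [2, 4, 1, 5, 0, 3]
After 5 (swap(5, 0)): [3, 4, 1, 5, 0, 2]
After 6 (swap(4, 5)): [3, 4, 1, 5, 2, 0]
After 7 (swap(3, 2)): [3, 4, 5, 1, 2, 0]
After 8 (reverse(2, 3)): [3, 4, 1, 5, 2, 0]
After 9 (reverse(0, 3)): [5, 1, 4, 3, 2, 0]
After 10 (swap(2, 0)): [4, 1, 5, 3, 2, 0]

Answer: no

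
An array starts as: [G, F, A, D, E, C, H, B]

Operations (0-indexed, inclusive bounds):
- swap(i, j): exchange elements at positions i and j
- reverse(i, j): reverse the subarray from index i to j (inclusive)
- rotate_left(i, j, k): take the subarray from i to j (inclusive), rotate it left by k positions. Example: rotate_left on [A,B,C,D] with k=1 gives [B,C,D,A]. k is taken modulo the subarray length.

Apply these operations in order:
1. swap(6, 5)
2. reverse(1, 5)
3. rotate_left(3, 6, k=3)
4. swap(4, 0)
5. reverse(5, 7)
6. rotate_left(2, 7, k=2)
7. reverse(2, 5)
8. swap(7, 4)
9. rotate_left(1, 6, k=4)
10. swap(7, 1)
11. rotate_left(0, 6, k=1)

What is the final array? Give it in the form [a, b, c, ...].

After 1 (swap(6, 5)): [G, F, A, D, E, H, C, B]
After 2 (reverse(1, 5)): [G, H, E, D, A, F, C, B]
After 3 (rotate_left(3, 6, k=3)): [G, H, E, C, D, A, F, B]
After 4 (swap(4, 0)): [D, H, E, C, G, A, F, B]
After 5 (reverse(5, 7)): [D, H, E, C, G, B, F, A]
After 6 (rotate_left(2, 7, k=2)): [D, H, G, B, F, A, E, C]
After 7 (reverse(2, 5)): [D, H, A, F, B, G, E, C]
After 8 (swap(7, 4)): [D, H, A, F, C, G, E, B]
After 9 (rotate_left(1, 6, k=4)): [D, G, E, H, A, F, C, B]
After 10 (swap(7, 1)): [D, B, E, H, A, F, C, G]
After 11 (rotate_left(0, 6, k=1)): [B, E, H, A, F, C, D, G]

Answer: [B, E, H, A, F, C, D, G]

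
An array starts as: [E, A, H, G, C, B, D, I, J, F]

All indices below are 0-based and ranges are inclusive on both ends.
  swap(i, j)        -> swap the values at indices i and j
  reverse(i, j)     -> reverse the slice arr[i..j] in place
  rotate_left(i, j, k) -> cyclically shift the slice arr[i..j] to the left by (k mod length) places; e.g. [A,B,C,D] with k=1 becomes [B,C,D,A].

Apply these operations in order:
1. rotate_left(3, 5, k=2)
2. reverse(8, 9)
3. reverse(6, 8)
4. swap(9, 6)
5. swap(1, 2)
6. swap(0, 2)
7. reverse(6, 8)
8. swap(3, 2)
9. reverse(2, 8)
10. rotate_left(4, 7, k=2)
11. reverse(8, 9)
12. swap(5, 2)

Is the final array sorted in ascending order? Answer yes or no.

After 1 (rotate_left(3, 5, k=2)): [E, A, H, B, G, C, D, I, J, F]
After 2 (reverse(8, 9)): [E, A, H, B, G, C, D, I, F, J]
After 3 (reverse(6, 8)): [E, A, H, B, G, C, F, I, D, J]
After 4 (swap(9, 6)): [E, A, H, B, G, C, J, I, D, F]
After 5 (swap(1, 2)): [E, H, A, B, G, C, J, I, D, F]
After 6 (swap(0, 2)): [A, H, E, B, G, C, J, I, D, F]
After 7 (reverse(6, 8)): [A, H, E, B, G, C, D, I, J, F]
After 8 (swap(3, 2)): [A, H, B, E, G, C, D, I, J, F]
After 9 (reverse(2, 8)): [A, H, J, I, D, C, G, E, B, F]
After 10 (rotate_left(4, 7, k=2)): [A, H, J, I, G, E, D, C, B, F]
After 11 (reverse(8, 9)): [A, H, J, I, G, E, D, C, F, B]
After 12 (swap(5, 2)): [A, H, E, I, G, J, D, C, F, B]

Answer: no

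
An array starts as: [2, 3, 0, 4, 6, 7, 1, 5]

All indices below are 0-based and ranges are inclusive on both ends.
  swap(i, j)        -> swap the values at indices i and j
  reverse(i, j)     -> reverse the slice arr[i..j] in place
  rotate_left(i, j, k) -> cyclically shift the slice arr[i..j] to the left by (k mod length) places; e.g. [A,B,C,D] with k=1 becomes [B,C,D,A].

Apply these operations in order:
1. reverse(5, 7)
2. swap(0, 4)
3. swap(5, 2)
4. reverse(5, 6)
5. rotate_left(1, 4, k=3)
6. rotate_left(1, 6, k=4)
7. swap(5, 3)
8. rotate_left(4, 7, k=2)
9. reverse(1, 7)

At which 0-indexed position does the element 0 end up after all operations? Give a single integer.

After 1 (reverse(5, 7)): [2, 3, 0, 4, 6, 5, 1, 7]
After 2 (swap(0, 4)): [6, 3, 0, 4, 2, 5, 1, 7]
After 3 (swap(5, 2)): [6, 3, 5, 4, 2, 0, 1, 7]
After 4 (reverse(5, 6)): [6, 3, 5, 4, 2, 1, 0, 7]
After 5 (rotate_left(1, 4, k=3)): [6, 2, 3, 5, 4, 1, 0, 7]
After 6 (rotate_left(1, 6, k=4)): [6, 1, 0, 2, 3, 5, 4, 7]
After 7 (swap(5, 3)): [6, 1, 0, 5, 3, 2, 4, 7]
After 8 (rotate_left(4, 7, k=2)): [6, 1, 0, 5, 4, 7, 3, 2]
After 9 (reverse(1, 7)): [6, 2, 3, 7, 4, 5, 0, 1]

Answer: 6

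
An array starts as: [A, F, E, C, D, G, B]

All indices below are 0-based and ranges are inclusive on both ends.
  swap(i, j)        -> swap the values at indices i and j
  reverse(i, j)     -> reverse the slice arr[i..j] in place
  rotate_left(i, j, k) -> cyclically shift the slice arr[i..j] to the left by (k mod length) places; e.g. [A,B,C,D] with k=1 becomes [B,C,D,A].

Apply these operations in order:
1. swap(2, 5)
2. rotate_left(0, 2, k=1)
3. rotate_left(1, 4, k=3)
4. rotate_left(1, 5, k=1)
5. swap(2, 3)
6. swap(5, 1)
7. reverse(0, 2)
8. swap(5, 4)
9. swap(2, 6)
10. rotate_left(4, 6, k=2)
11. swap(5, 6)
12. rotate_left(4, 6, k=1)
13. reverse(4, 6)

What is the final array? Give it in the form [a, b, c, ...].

After 1 (swap(2, 5)): [A, F, G, C, D, E, B]
After 2 (rotate_left(0, 2, k=1)): [F, G, A, C, D, E, B]
After 3 (rotate_left(1, 4, k=3)): [F, D, G, A, C, E, B]
After 4 (rotate_left(1, 5, k=1)): [F, G, A, C, E, D, B]
After 5 (swap(2, 3)): [F, G, C, A, E, D, B]
After 6 (swap(5, 1)): [F, D, C, A, E, G, B]
After 7 (reverse(0, 2)): [C, D, F, A, E, G, B]
After 8 (swap(5, 4)): [C, D, F, A, G, E, B]
After 9 (swap(2, 6)): [C, D, B, A, G, E, F]
After 10 (rotate_left(4, 6, k=2)): [C, D, B, A, F, G, E]
After 11 (swap(5, 6)): [C, D, B, A, F, E, G]
After 12 (rotate_left(4, 6, k=1)): [C, D, B, A, E, G, F]
After 13 (reverse(4, 6)): [C, D, B, A, F, G, E]

Answer: [C, D, B, A, F, G, E]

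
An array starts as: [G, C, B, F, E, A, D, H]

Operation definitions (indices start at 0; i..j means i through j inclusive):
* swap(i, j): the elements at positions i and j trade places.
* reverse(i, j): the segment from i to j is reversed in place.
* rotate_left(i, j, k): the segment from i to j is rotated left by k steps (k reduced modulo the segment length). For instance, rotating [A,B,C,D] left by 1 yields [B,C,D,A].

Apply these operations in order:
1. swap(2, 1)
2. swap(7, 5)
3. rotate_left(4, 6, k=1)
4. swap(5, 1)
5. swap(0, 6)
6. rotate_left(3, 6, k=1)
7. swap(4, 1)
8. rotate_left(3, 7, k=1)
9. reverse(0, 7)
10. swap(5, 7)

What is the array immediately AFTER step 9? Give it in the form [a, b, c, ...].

After 1 (swap(2, 1)): [G, B, C, F, E, A, D, H]
After 2 (swap(7, 5)): [G, B, C, F, E, H, D, A]
After 3 (rotate_left(4, 6, k=1)): [G, B, C, F, H, D, E, A]
After 4 (swap(5, 1)): [G, D, C, F, H, B, E, A]
After 5 (swap(0, 6)): [E, D, C, F, H, B, G, A]
After 6 (rotate_left(3, 6, k=1)): [E, D, C, H, B, G, F, A]
After 7 (swap(4, 1)): [E, B, C, H, D, G, F, A]
After 8 (rotate_left(3, 7, k=1)): [E, B, C, D, G, F, A, H]
After 9 (reverse(0, 7)): [H, A, F, G, D, C, B, E]

Answer: [H, A, F, G, D, C, B, E]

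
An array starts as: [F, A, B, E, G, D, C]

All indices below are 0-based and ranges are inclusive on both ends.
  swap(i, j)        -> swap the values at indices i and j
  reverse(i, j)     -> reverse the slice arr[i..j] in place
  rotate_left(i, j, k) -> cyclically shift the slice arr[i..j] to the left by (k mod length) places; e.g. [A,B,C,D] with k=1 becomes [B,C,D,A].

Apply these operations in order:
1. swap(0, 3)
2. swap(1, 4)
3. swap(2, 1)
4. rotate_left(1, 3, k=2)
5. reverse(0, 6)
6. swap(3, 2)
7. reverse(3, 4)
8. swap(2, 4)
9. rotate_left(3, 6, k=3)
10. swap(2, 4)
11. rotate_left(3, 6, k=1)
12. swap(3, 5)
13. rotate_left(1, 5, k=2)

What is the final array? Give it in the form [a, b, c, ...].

After 1 (swap(0, 3)): [E, A, B, F, G, D, C]
After 2 (swap(1, 4)): [E, G, B, F, A, D, C]
After 3 (swap(2, 1)): [E, B, G, F, A, D, C]
After 4 (rotate_left(1, 3, k=2)): [E, F, B, G, A, D, C]
After 5 (reverse(0, 6)): [C, D, A, G, B, F, E]
After 6 (swap(3, 2)): [C, D, G, A, B, F, E]
After 7 (reverse(3, 4)): [C, D, G, B, A, F, E]
After 8 (swap(2, 4)): [C, D, A, B, G, F, E]
After 9 (rotate_left(3, 6, k=3)): [C, D, A, E, B, G, F]
After 10 (swap(2, 4)): [C, D, B, E, A, G, F]
After 11 (rotate_left(3, 6, k=1)): [C, D, B, A, G, F, E]
After 12 (swap(3, 5)): [C, D, B, F, G, A, E]
After 13 (rotate_left(1, 5, k=2)): [C, F, G, A, D, B, E]

Answer: [C, F, G, A, D, B, E]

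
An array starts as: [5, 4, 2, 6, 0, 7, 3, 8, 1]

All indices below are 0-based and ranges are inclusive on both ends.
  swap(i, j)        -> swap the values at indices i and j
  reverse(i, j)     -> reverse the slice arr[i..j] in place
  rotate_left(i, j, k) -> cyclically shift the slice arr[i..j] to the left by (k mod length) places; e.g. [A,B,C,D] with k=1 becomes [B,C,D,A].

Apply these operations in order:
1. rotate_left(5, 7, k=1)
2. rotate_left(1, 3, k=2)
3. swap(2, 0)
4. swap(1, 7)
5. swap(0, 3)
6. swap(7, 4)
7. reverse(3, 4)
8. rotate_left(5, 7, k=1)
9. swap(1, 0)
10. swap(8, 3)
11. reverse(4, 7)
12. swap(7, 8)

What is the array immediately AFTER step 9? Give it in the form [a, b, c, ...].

After 1 (rotate_left(5, 7, k=1)): [5, 4, 2, 6, 0, 3, 8, 7, 1]
After 2 (rotate_left(1, 3, k=2)): [5, 6, 4, 2, 0, 3, 8, 7, 1]
After 3 (swap(2, 0)): [4, 6, 5, 2, 0, 3, 8, 7, 1]
After 4 (swap(1, 7)): [4, 7, 5, 2, 0, 3, 8, 6, 1]
After 5 (swap(0, 3)): [2, 7, 5, 4, 0, 3, 8, 6, 1]
After 6 (swap(7, 4)): [2, 7, 5, 4, 6, 3, 8, 0, 1]
After 7 (reverse(3, 4)): [2, 7, 5, 6, 4, 3, 8, 0, 1]
After 8 (rotate_left(5, 7, k=1)): [2, 7, 5, 6, 4, 8, 0, 3, 1]
After 9 (swap(1, 0)): [7, 2, 5, 6, 4, 8, 0, 3, 1]

Answer: [7, 2, 5, 6, 4, 8, 0, 3, 1]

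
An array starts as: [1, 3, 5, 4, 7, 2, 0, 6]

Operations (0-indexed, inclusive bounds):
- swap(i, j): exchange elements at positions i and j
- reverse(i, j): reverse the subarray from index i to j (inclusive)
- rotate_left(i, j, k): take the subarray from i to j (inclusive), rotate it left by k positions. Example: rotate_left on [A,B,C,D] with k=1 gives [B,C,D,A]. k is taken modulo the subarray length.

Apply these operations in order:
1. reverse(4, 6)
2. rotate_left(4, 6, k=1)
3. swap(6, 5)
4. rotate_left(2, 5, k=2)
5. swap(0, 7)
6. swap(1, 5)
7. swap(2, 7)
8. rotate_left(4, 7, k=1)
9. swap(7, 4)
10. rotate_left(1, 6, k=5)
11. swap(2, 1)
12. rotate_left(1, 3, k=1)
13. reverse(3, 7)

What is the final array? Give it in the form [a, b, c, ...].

Answer: [6, 2, 1, 3, 7, 5, 0, 4]

Derivation:
After 1 (reverse(4, 6)): [1, 3, 5, 4, 0, 2, 7, 6]
After 2 (rotate_left(4, 6, k=1)): [1, 3, 5, 4, 2, 7, 0, 6]
After 3 (swap(6, 5)): [1, 3, 5, 4, 2, 0, 7, 6]
After 4 (rotate_left(2, 5, k=2)): [1, 3, 2, 0, 5, 4, 7, 6]
After 5 (swap(0, 7)): [6, 3, 2, 0, 5, 4, 7, 1]
After 6 (swap(1, 5)): [6, 4, 2, 0, 5, 3, 7, 1]
After 7 (swap(2, 7)): [6, 4, 1, 0, 5, 3, 7, 2]
After 8 (rotate_left(4, 7, k=1)): [6, 4, 1, 0, 3, 7, 2, 5]
After 9 (swap(7, 4)): [6, 4, 1, 0, 5, 7, 2, 3]
After 10 (rotate_left(1, 6, k=5)): [6, 2, 4, 1, 0, 5, 7, 3]
After 11 (swap(2, 1)): [6, 4, 2, 1, 0, 5, 7, 3]
After 12 (rotate_left(1, 3, k=1)): [6, 2, 1, 4, 0, 5, 7, 3]
After 13 (reverse(3, 7)): [6, 2, 1, 3, 7, 5, 0, 4]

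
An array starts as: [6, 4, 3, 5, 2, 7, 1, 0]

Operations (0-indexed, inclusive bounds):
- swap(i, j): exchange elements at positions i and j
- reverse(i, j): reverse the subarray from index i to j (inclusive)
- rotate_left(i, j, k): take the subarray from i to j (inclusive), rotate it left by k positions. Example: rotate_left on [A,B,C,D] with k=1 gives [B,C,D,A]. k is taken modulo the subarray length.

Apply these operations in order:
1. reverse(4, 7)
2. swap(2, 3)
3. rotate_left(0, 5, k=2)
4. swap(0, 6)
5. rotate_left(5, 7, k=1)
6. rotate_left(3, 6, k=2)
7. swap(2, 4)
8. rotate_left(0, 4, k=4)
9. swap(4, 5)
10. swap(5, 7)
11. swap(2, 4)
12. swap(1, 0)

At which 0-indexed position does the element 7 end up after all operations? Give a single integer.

Answer: 0

Derivation:
After 1 (reverse(4, 7)): [6, 4, 3, 5, 0, 1, 7, 2]
After 2 (swap(2, 3)): [6, 4, 5, 3, 0, 1, 7, 2]
After 3 (rotate_left(0, 5, k=2)): [5, 3, 0, 1, 6, 4, 7, 2]
After 4 (swap(0, 6)): [7, 3, 0, 1, 6, 4, 5, 2]
After 5 (rotate_left(5, 7, k=1)): [7, 3, 0, 1, 6, 5, 2, 4]
After 6 (rotate_left(3, 6, k=2)): [7, 3, 0, 5, 2, 1, 6, 4]
After 7 (swap(2, 4)): [7, 3, 2, 5, 0, 1, 6, 4]
After 8 (rotate_left(0, 4, k=4)): [0, 7, 3, 2, 5, 1, 6, 4]
After 9 (swap(4, 5)): [0, 7, 3, 2, 1, 5, 6, 4]
After 10 (swap(5, 7)): [0, 7, 3, 2, 1, 4, 6, 5]
After 11 (swap(2, 4)): [0, 7, 1, 2, 3, 4, 6, 5]
After 12 (swap(1, 0)): [7, 0, 1, 2, 3, 4, 6, 5]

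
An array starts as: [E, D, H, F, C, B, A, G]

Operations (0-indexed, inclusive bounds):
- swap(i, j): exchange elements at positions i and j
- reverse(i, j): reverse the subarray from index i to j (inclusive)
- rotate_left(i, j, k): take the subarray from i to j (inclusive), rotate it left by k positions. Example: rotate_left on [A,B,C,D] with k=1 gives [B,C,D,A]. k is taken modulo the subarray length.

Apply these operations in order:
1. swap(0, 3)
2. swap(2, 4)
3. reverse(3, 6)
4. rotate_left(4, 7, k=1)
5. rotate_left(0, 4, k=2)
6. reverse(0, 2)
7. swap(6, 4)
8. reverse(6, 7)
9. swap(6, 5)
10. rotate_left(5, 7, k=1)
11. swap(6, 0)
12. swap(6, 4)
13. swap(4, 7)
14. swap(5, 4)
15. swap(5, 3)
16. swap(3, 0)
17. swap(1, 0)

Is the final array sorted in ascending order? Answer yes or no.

After 1 (swap(0, 3)): [F, D, H, E, C, B, A, G]
After 2 (swap(2, 4)): [F, D, C, E, H, B, A, G]
After 3 (reverse(3, 6)): [F, D, C, A, B, H, E, G]
After 4 (rotate_left(4, 7, k=1)): [F, D, C, A, H, E, G, B]
After 5 (rotate_left(0, 4, k=2)): [C, A, H, F, D, E, G, B]
After 6 (reverse(0, 2)): [H, A, C, F, D, E, G, B]
After 7 (swap(6, 4)): [H, A, C, F, G, E, D, B]
After 8 (reverse(6, 7)): [H, A, C, F, G, E, B, D]
After 9 (swap(6, 5)): [H, A, C, F, G, B, E, D]
After 10 (rotate_left(5, 7, k=1)): [H, A, C, F, G, E, D, B]
After 11 (swap(6, 0)): [D, A, C, F, G, E, H, B]
After 12 (swap(6, 4)): [D, A, C, F, H, E, G, B]
After 13 (swap(4, 7)): [D, A, C, F, B, E, G, H]
After 14 (swap(5, 4)): [D, A, C, F, E, B, G, H]
After 15 (swap(5, 3)): [D, A, C, B, E, F, G, H]
After 16 (swap(3, 0)): [B, A, C, D, E, F, G, H]
After 17 (swap(1, 0)): [A, B, C, D, E, F, G, H]

Answer: yes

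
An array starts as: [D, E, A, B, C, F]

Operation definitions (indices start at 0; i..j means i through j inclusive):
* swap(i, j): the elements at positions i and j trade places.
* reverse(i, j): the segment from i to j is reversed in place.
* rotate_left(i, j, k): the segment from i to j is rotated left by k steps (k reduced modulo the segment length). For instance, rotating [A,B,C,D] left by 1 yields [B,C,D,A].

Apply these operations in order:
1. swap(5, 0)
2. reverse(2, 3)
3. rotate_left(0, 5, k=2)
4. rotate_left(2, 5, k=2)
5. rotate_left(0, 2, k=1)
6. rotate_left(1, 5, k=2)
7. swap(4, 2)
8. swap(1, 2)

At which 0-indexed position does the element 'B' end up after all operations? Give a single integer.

Answer: 5

Derivation:
After 1 (swap(5, 0)): [F, E, A, B, C, D]
After 2 (reverse(2, 3)): [F, E, B, A, C, D]
After 3 (rotate_left(0, 5, k=2)): [B, A, C, D, F, E]
After 4 (rotate_left(2, 5, k=2)): [B, A, F, E, C, D]
After 5 (rotate_left(0, 2, k=1)): [A, F, B, E, C, D]
After 6 (rotate_left(1, 5, k=2)): [A, E, C, D, F, B]
After 7 (swap(4, 2)): [A, E, F, D, C, B]
After 8 (swap(1, 2)): [A, F, E, D, C, B]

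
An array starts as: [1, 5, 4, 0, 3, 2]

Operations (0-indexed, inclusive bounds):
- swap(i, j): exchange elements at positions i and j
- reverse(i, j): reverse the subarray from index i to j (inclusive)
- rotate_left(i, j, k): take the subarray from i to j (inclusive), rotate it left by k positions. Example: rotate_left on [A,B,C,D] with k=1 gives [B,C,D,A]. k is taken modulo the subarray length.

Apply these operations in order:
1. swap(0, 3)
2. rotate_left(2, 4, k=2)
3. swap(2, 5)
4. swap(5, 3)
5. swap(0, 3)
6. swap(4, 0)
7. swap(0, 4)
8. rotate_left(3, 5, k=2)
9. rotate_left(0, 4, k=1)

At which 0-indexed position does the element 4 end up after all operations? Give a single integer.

After 1 (swap(0, 3)): [0, 5, 4, 1, 3, 2]
After 2 (rotate_left(2, 4, k=2)): [0, 5, 3, 4, 1, 2]
After 3 (swap(2, 5)): [0, 5, 2, 4, 1, 3]
After 4 (swap(5, 3)): [0, 5, 2, 3, 1, 4]
After 5 (swap(0, 3)): [3, 5, 2, 0, 1, 4]
After 6 (swap(4, 0)): [1, 5, 2, 0, 3, 4]
After 7 (swap(0, 4)): [3, 5, 2, 0, 1, 4]
After 8 (rotate_left(3, 5, k=2)): [3, 5, 2, 4, 0, 1]
After 9 (rotate_left(0, 4, k=1)): [5, 2, 4, 0, 3, 1]

Answer: 2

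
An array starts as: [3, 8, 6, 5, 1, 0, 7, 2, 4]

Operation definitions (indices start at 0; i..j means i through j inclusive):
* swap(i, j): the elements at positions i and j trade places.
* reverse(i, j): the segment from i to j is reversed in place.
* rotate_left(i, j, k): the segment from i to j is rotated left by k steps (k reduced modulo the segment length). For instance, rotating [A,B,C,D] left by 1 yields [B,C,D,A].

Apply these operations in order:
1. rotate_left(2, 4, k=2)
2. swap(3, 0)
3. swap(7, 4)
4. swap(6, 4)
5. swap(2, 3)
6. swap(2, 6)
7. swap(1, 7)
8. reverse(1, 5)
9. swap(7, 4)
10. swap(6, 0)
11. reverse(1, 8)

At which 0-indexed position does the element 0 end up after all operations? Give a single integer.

Answer: 8

Derivation:
After 1 (rotate_left(2, 4, k=2)): [3, 8, 1, 6, 5, 0, 7, 2, 4]
After 2 (swap(3, 0)): [6, 8, 1, 3, 5, 0, 7, 2, 4]
After 3 (swap(7, 4)): [6, 8, 1, 3, 2, 0, 7, 5, 4]
After 4 (swap(6, 4)): [6, 8, 1, 3, 7, 0, 2, 5, 4]
After 5 (swap(2, 3)): [6, 8, 3, 1, 7, 0, 2, 5, 4]
After 6 (swap(2, 6)): [6, 8, 2, 1, 7, 0, 3, 5, 4]
After 7 (swap(1, 7)): [6, 5, 2, 1, 7, 0, 3, 8, 4]
After 8 (reverse(1, 5)): [6, 0, 7, 1, 2, 5, 3, 8, 4]
After 9 (swap(7, 4)): [6, 0, 7, 1, 8, 5, 3, 2, 4]
After 10 (swap(6, 0)): [3, 0, 7, 1, 8, 5, 6, 2, 4]
After 11 (reverse(1, 8)): [3, 4, 2, 6, 5, 8, 1, 7, 0]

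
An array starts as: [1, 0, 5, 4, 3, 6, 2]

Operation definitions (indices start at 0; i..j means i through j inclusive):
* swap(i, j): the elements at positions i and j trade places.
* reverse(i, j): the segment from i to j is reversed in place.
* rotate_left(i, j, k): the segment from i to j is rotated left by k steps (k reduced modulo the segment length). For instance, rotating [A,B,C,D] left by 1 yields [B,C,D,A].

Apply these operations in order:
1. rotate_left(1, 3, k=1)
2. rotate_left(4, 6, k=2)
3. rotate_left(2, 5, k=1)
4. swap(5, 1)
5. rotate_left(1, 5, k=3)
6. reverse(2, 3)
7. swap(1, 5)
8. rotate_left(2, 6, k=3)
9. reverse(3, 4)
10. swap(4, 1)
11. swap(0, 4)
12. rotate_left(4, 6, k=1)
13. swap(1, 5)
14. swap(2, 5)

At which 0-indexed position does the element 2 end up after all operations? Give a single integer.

After 1 (rotate_left(1, 3, k=1)): [1, 5, 4, 0, 3, 6, 2]
After 2 (rotate_left(4, 6, k=2)): [1, 5, 4, 0, 2, 3, 6]
After 3 (rotate_left(2, 5, k=1)): [1, 5, 0, 2, 3, 4, 6]
After 4 (swap(5, 1)): [1, 4, 0, 2, 3, 5, 6]
After 5 (rotate_left(1, 5, k=3)): [1, 3, 5, 4, 0, 2, 6]
After 6 (reverse(2, 3)): [1, 3, 4, 5, 0, 2, 6]
After 7 (swap(1, 5)): [1, 2, 4, 5, 0, 3, 6]
After 8 (rotate_left(2, 6, k=3)): [1, 2, 3, 6, 4, 5, 0]
After 9 (reverse(3, 4)): [1, 2, 3, 4, 6, 5, 0]
After 10 (swap(4, 1)): [1, 6, 3, 4, 2, 5, 0]
After 11 (swap(0, 4)): [2, 6, 3, 4, 1, 5, 0]
After 12 (rotate_left(4, 6, k=1)): [2, 6, 3, 4, 5, 0, 1]
After 13 (swap(1, 5)): [2, 0, 3, 4, 5, 6, 1]
After 14 (swap(2, 5)): [2, 0, 6, 4, 5, 3, 1]

Answer: 0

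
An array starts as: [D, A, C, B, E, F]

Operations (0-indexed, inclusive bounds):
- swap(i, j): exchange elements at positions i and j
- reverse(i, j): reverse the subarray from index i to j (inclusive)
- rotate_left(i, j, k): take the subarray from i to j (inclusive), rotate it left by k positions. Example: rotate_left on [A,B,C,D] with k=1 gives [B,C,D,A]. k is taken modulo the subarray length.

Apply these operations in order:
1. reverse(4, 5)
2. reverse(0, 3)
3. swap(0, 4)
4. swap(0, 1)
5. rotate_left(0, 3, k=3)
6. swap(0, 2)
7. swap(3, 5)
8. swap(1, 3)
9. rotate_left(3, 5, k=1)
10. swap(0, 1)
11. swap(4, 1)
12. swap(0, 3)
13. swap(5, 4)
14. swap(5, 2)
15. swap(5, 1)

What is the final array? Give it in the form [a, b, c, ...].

Answer: [B, D, F, E, C, A]

Derivation:
After 1 (reverse(4, 5)): [D, A, C, B, F, E]
After 2 (reverse(0, 3)): [B, C, A, D, F, E]
After 3 (swap(0, 4)): [F, C, A, D, B, E]
After 4 (swap(0, 1)): [C, F, A, D, B, E]
After 5 (rotate_left(0, 3, k=3)): [D, C, F, A, B, E]
After 6 (swap(0, 2)): [F, C, D, A, B, E]
After 7 (swap(3, 5)): [F, C, D, E, B, A]
After 8 (swap(1, 3)): [F, E, D, C, B, A]
After 9 (rotate_left(3, 5, k=1)): [F, E, D, B, A, C]
After 10 (swap(0, 1)): [E, F, D, B, A, C]
After 11 (swap(4, 1)): [E, A, D, B, F, C]
After 12 (swap(0, 3)): [B, A, D, E, F, C]
After 13 (swap(5, 4)): [B, A, D, E, C, F]
After 14 (swap(5, 2)): [B, A, F, E, C, D]
After 15 (swap(5, 1)): [B, D, F, E, C, A]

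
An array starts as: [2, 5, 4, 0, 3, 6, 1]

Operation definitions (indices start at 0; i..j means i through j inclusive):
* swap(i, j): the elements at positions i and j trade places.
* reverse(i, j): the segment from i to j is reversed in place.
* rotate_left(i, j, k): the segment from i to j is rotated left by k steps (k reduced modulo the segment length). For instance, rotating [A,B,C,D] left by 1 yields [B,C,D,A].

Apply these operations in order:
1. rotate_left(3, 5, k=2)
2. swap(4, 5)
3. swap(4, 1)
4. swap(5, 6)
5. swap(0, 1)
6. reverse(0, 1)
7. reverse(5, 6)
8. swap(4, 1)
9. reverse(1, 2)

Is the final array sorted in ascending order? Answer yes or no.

After 1 (rotate_left(3, 5, k=2)): [2, 5, 4, 6, 0, 3, 1]
After 2 (swap(4, 5)): [2, 5, 4, 6, 3, 0, 1]
After 3 (swap(4, 1)): [2, 3, 4, 6, 5, 0, 1]
After 4 (swap(5, 6)): [2, 3, 4, 6, 5, 1, 0]
After 5 (swap(0, 1)): [3, 2, 4, 6, 5, 1, 0]
After 6 (reverse(0, 1)): [2, 3, 4, 6, 5, 1, 0]
After 7 (reverse(5, 6)): [2, 3, 4, 6, 5, 0, 1]
After 8 (swap(4, 1)): [2, 5, 4, 6, 3, 0, 1]
After 9 (reverse(1, 2)): [2, 4, 5, 6, 3, 0, 1]

Answer: no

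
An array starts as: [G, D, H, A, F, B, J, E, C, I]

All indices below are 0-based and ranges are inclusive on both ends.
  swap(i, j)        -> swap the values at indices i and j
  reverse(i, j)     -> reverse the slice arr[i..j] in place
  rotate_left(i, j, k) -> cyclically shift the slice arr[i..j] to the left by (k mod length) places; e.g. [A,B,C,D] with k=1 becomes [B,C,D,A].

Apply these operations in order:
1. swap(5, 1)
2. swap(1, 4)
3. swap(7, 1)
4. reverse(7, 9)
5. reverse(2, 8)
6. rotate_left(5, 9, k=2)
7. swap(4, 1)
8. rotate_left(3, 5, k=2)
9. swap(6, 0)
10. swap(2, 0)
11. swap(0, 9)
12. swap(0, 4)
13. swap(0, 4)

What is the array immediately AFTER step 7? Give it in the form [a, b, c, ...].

After 1 (swap(5, 1)): [G, B, H, A, F, D, J, E, C, I]
After 2 (swap(1, 4)): [G, F, H, A, B, D, J, E, C, I]
After 3 (swap(7, 1)): [G, E, H, A, B, D, J, F, C, I]
After 4 (reverse(7, 9)): [G, E, H, A, B, D, J, I, C, F]
After 5 (reverse(2, 8)): [G, E, C, I, J, D, B, A, H, F]
After 6 (rotate_left(5, 9, k=2)): [G, E, C, I, J, A, H, F, D, B]
After 7 (swap(4, 1)): [G, J, C, I, E, A, H, F, D, B]

Answer: [G, J, C, I, E, A, H, F, D, B]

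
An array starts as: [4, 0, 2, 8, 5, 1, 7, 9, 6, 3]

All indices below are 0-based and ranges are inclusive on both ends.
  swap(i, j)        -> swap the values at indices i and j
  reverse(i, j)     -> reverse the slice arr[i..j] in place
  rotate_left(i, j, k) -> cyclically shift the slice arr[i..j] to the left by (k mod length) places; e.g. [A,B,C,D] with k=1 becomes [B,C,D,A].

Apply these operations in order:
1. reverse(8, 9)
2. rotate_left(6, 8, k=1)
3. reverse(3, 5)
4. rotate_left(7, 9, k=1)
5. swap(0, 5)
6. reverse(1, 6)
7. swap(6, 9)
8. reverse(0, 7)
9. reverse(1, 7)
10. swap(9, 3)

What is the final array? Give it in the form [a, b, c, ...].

Answer: [7, 8, 9, 0, 5, 1, 2, 3, 6, 4]

Derivation:
After 1 (reverse(8, 9)): [4, 0, 2, 8, 5, 1, 7, 9, 3, 6]
After 2 (rotate_left(6, 8, k=1)): [4, 0, 2, 8, 5, 1, 9, 3, 7, 6]
After 3 (reverse(3, 5)): [4, 0, 2, 1, 5, 8, 9, 3, 7, 6]
After 4 (rotate_left(7, 9, k=1)): [4, 0, 2, 1, 5, 8, 9, 7, 6, 3]
After 5 (swap(0, 5)): [8, 0, 2, 1, 5, 4, 9, 7, 6, 3]
After 6 (reverse(1, 6)): [8, 9, 4, 5, 1, 2, 0, 7, 6, 3]
After 7 (swap(6, 9)): [8, 9, 4, 5, 1, 2, 3, 7, 6, 0]
After 8 (reverse(0, 7)): [7, 3, 2, 1, 5, 4, 9, 8, 6, 0]
After 9 (reverse(1, 7)): [7, 8, 9, 4, 5, 1, 2, 3, 6, 0]
After 10 (swap(9, 3)): [7, 8, 9, 0, 5, 1, 2, 3, 6, 4]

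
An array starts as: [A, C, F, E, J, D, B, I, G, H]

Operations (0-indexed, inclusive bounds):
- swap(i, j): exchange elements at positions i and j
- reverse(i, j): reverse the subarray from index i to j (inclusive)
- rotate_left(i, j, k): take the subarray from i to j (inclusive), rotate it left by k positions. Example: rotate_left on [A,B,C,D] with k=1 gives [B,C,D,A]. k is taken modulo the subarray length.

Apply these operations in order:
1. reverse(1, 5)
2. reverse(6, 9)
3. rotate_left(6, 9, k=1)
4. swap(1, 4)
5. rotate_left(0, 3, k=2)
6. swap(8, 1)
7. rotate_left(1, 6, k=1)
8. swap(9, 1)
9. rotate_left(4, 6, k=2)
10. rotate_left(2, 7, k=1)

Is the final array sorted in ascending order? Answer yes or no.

After 1 (reverse(1, 5)): [A, D, J, E, F, C, B, I, G, H]
After 2 (reverse(6, 9)): [A, D, J, E, F, C, H, G, I, B]
After 3 (rotate_left(6, 9, k=1)): [A, D, J, E, F, C, G, I, B, H]
After 4 (swap(1, 4)): [A, F, J, E, D, C, G, I, B, H]
After 5 (rotate_left(0, 3, k=2)): [J, E, A, F, D, C, G, I, B, H]
After 6 (swap(8, 1)): [J, B, A, F, D, C, G, I, E, H]
After 7 (rotate_left(1, 6, k=1)): [J, A, F, D, C, G, B, I, E, H]
After 8 (swap(9, 1)): [J, H, F, D, C, G, B, I, E, A]
After 9 (rotate_left(4, 6, k=2)): [J, H, F, D, B, C, G, I, E, A]
After 10 (rotate_left(2, 7, k=1)): [J, H, D, B, C, G, I, F, E, A]

Answer: no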